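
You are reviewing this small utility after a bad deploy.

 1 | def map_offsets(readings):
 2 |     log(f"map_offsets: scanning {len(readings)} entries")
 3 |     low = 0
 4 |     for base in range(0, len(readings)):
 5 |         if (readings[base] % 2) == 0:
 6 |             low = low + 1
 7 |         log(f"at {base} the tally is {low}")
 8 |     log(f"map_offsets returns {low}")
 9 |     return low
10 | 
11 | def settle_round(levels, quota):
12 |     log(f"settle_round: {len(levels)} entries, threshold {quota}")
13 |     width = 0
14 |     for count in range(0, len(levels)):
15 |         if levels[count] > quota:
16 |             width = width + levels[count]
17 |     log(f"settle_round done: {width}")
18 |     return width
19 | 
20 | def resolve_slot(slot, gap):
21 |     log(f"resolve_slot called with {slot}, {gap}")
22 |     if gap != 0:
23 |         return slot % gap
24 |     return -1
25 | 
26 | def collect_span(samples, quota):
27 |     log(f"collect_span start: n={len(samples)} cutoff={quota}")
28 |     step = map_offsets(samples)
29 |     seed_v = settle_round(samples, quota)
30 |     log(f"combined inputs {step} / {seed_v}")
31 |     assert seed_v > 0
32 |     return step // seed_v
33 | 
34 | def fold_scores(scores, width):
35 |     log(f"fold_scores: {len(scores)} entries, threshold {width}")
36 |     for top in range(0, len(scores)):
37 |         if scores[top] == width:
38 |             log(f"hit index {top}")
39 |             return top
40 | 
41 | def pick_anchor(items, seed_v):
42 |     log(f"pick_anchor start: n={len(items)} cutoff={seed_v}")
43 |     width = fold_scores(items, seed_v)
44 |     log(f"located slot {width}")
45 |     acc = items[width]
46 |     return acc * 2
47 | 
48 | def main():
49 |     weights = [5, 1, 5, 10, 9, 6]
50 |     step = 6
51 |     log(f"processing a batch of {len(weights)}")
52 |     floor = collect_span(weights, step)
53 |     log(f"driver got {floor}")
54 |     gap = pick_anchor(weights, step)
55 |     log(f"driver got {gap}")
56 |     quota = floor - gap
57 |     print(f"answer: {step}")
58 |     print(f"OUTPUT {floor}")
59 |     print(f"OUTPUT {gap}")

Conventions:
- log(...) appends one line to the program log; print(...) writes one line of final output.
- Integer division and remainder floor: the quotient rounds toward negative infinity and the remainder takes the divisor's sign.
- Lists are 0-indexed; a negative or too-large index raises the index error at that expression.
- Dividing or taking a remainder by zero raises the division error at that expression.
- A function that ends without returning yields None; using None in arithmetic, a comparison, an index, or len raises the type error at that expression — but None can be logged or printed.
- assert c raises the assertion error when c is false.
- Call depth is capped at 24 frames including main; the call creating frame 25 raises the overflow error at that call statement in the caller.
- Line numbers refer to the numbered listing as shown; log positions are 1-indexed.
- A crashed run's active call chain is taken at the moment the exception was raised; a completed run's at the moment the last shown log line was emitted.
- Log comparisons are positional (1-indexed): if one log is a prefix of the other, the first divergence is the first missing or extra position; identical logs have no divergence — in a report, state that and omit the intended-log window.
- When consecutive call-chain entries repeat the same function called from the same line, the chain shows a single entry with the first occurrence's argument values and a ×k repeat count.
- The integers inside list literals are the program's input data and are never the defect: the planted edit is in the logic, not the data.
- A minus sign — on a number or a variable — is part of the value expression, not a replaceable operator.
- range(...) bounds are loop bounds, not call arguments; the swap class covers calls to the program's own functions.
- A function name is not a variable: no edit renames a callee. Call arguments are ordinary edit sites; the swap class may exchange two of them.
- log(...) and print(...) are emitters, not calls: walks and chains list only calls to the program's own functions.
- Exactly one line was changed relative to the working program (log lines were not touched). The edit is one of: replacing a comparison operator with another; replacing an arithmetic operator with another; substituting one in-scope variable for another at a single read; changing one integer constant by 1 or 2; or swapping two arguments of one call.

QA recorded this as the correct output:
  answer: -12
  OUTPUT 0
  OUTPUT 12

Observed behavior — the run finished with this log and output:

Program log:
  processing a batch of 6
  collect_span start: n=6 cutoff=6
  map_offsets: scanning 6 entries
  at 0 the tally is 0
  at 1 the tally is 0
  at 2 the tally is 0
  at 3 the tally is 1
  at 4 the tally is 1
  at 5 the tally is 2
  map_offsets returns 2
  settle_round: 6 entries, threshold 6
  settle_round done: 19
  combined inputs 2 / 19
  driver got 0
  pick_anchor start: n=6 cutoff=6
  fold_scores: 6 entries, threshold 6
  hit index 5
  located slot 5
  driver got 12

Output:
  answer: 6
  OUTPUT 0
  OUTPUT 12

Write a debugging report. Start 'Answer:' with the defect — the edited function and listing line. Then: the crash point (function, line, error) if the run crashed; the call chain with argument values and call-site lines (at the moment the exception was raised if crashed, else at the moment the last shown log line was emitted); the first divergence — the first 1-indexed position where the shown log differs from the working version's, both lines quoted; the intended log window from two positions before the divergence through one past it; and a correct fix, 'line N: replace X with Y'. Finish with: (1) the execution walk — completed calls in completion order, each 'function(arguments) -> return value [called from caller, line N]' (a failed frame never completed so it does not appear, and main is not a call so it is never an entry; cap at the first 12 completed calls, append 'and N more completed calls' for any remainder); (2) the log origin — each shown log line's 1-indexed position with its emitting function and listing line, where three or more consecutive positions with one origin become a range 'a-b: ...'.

Answer: the defect is in main at line 57.
Key fact: Log streams are identical — the defect surfaces only in the printed output.
Call chain: main.
First divergence: there is none — every log position agrees.
Execution walk:
  map_offsets([5, 1, 5, 10, 9, 6]) -> 2  [called from collect_span, line 28]
  settle_round([5, 1, 5, 10, 9, 6], 6) -> 19  [called from collect_span, line 29]
  collect_span([5, 1, 5, 10, 9, 6], 6) -> 0  [called from main, line 52]
  fold_scores([5, 1, 5, 10, 9, 6], 6) -> 5  [called from pick_anchor, line 43]
  pick_anchor([5, 1, 5, 10, 9, 6], 6) -> 12  [called from main, line 54]
Origin of each log line:
  1: from main, line 51
  2: from collect_span, line 27
  3: from map_offsets, line 2
  4-9: from map_offsets, line 7
  10: from map_offsets, line 8
  11: from settle_round, line 12
  12: from settle_round, line 17
  13: from collect_span, line 30
  14: from main, line 53
  15: from pick_anchor, line 42
  16: from fold_scores, line 35
  17: from fold_scores, line 38
  18: from pick_anchor, line 44
  19: from main, line 55
A correct fix: line 57: replace `step` with `quota`.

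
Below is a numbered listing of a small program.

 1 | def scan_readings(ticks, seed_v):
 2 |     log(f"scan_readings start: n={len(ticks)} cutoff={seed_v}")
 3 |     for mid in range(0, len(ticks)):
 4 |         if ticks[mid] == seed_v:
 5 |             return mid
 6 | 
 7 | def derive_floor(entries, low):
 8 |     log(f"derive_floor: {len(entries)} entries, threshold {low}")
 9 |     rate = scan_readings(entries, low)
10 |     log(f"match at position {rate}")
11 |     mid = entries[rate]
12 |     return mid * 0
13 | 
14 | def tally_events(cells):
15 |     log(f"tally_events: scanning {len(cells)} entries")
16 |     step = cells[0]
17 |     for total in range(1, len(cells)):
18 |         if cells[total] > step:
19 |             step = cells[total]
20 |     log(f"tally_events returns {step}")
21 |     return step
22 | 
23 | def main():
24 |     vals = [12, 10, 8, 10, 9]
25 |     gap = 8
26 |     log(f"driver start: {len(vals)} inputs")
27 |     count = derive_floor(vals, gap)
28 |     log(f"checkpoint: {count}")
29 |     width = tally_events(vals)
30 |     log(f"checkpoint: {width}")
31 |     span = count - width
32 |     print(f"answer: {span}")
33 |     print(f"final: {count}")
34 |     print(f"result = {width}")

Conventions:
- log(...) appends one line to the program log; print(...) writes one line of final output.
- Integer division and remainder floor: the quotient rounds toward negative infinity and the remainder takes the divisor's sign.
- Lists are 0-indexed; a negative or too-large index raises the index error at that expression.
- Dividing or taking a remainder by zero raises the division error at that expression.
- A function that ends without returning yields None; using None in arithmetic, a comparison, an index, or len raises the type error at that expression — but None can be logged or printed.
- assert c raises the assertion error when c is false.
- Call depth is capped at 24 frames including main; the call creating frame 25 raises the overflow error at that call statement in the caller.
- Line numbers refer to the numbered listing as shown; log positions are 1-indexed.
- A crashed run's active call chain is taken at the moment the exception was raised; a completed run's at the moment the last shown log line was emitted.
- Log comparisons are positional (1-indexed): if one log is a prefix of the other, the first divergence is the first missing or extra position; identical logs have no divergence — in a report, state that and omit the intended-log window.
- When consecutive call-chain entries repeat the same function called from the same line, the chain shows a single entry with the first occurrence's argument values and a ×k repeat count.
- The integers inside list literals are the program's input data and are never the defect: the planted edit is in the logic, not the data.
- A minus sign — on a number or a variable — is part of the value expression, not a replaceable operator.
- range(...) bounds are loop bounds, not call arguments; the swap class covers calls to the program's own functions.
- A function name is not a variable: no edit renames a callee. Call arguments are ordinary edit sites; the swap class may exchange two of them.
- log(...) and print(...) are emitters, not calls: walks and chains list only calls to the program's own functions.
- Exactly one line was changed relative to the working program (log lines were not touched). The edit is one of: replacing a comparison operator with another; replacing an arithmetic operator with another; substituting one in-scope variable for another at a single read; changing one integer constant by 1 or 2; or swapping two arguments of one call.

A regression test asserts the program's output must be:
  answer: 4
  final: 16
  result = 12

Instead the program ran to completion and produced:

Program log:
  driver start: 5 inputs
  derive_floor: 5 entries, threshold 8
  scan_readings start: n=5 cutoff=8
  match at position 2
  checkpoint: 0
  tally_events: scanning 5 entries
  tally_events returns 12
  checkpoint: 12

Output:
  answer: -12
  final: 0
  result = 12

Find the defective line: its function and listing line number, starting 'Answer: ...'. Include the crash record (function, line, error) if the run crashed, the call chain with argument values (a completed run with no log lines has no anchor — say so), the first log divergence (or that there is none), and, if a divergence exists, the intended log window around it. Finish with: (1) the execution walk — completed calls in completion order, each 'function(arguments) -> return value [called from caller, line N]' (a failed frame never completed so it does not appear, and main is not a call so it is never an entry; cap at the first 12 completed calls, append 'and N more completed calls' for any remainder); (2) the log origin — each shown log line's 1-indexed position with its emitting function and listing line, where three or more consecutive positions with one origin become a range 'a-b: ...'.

Answer: the defect is in derive_floor at line 12.
Core observation: The earliest visible damage is log position 5 — 'checkpoint: 0' rather than the intended 'checkpoint: 16'.
Call chain: main.
First divergence: at position 5 the run shows 'checkpoint: 0' where the working version logs 'checkpoint: 16'.
Intended log window:
  3: scan_readings start: n=5 cutoff=8
  4: match at position 2
  5: checkpoint: 16
  6: tally_events: scanning 5 entries
Execution walk:
  scan_readings([12, 10, 8, 10, 9], 8) -> 2  [called from derive_floor, line 9]
  derive_floor([12, 10, 8, 10, 9], 8) -> 0  [called from main, line 27]
  tally_events([12, 10, 8, 10, 9]) -> 12  [called from main, line 29]
Log origin:
  1: emitted by main (line 26)
  2: emitted by derive_floor (line 8)
  3: emitted by scan_readings (line 2)
  4: emitted by derive_floor (line 10)
  5: emitted by main (line 28)
  6: emitted by tally_events (line 15)
  7: emitted by tally_events (line 20)
  8: emitted by main (line 30)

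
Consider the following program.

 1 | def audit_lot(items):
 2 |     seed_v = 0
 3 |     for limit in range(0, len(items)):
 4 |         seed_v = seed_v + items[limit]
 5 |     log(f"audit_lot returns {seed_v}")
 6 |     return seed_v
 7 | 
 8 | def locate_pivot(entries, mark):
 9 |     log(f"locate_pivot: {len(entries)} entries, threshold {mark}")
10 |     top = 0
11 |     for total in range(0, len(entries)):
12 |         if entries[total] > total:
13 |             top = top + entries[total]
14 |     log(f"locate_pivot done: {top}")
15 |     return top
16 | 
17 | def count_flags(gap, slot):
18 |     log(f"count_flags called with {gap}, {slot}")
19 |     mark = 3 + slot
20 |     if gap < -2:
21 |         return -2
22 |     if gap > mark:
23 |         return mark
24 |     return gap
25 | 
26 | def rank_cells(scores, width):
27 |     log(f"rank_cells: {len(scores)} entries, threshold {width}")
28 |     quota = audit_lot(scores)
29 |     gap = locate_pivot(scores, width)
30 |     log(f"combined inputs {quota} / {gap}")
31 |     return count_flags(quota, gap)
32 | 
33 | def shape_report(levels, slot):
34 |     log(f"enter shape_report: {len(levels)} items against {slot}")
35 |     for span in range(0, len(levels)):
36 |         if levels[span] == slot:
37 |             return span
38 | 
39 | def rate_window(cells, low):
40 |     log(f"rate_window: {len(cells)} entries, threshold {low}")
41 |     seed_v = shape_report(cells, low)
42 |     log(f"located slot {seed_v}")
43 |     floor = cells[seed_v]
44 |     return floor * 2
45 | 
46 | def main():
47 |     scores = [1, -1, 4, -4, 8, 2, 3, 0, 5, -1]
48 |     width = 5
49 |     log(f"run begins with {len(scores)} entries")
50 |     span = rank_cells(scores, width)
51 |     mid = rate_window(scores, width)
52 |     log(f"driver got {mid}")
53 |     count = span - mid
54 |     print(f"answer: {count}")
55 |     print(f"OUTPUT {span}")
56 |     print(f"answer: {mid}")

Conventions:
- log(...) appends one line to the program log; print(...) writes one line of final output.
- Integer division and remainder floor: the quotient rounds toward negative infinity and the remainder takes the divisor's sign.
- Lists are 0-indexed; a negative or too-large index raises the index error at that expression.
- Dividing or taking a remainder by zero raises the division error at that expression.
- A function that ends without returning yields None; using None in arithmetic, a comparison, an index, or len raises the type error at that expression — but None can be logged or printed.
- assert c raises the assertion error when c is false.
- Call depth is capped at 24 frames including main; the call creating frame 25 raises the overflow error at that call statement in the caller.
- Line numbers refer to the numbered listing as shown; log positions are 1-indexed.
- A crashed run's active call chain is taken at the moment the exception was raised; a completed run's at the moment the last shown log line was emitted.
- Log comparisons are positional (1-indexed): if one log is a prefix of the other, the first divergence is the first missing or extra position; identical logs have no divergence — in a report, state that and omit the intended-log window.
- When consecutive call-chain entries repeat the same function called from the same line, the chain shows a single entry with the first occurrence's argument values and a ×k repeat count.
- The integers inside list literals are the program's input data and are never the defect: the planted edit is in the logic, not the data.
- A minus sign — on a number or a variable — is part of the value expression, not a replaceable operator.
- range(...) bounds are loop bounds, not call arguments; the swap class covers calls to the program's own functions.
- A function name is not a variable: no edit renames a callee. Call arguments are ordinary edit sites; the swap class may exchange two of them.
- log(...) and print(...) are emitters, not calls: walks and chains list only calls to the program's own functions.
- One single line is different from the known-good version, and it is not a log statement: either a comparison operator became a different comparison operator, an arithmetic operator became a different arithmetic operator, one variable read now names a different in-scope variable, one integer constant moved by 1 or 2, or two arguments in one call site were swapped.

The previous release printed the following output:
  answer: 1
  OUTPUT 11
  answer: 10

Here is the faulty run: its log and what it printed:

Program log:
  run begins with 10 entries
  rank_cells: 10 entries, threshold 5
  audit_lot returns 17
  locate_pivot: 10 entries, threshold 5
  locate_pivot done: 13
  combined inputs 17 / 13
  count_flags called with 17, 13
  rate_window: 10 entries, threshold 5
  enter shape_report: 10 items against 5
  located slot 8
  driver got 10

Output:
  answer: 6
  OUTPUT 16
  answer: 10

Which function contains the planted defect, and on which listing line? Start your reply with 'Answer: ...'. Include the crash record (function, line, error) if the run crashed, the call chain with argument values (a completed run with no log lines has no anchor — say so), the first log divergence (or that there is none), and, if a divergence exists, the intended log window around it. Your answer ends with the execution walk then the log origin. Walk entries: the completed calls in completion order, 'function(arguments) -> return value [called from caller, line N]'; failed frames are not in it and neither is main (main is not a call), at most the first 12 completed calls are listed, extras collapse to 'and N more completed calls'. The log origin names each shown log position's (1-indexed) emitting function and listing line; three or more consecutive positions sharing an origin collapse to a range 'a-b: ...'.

Answer: the defect is in locate_pivot at line 12.
Key fact: The log first diverges at position 5: the faulty run prints 'locate_pivot done: 13' where the working version prints 'locate_pivot done: 8'.
Call chain: main.
First divergence: position 5 — shown 'locate_pivot done: 13', intended 'locate_pivot done: 8'.
Intended log window:
  3: audit_lot returns 17
  4: locate_pivot: 10 entries, threshold 5
  5: locate_pivot done: 8
  6: combined inputs 17 / 8
Execution walk:
  audit_lot([1, -1, 4, -4, 8, 2, 3, 0, 5, -1]) -> 17  [called from rank_cells, line 28]
  locate_pivot([1, -1, 4, -4, 8, 2, 3, 0, 5, -1], 5) -> 13  [called from rank_cells, line 29]
  count_flags(17, 13) -> 16  [called from rank_cells, line 31]
  rank_cells([1, -1, 4, -4, 8, 2, 3, 0, 5, -1], 5) -> 16  [called from main, line 50]
  shape_report([1, -1, 4, -4, 8, 2, 3, 0, 5, -1], 5) -> 8  [called from rate_window, line 41]
  rate_window([1, -1, 4, -4, 8, 2, 3, 0, 5, -1], 5) -> 10  [called from main, line 51]
Log origins:
  1: emitted by main (line 49)
  2: emitted by rank_cells (line 27)
  3: emitted by audit_lot (line 5)
  4: emitted by locate_pivot (line 9)
  5: emitted by locate_pivot (line 14)
  6: emitted by rank_cells (line 30)
  7: emitted by count_flags (line 18)
  8: emitted by rate_window (line 40)
  9: emitted by shape_report (line 34)
  10: emitted by rate_window (line 42)
  11: emitted by main (line 52)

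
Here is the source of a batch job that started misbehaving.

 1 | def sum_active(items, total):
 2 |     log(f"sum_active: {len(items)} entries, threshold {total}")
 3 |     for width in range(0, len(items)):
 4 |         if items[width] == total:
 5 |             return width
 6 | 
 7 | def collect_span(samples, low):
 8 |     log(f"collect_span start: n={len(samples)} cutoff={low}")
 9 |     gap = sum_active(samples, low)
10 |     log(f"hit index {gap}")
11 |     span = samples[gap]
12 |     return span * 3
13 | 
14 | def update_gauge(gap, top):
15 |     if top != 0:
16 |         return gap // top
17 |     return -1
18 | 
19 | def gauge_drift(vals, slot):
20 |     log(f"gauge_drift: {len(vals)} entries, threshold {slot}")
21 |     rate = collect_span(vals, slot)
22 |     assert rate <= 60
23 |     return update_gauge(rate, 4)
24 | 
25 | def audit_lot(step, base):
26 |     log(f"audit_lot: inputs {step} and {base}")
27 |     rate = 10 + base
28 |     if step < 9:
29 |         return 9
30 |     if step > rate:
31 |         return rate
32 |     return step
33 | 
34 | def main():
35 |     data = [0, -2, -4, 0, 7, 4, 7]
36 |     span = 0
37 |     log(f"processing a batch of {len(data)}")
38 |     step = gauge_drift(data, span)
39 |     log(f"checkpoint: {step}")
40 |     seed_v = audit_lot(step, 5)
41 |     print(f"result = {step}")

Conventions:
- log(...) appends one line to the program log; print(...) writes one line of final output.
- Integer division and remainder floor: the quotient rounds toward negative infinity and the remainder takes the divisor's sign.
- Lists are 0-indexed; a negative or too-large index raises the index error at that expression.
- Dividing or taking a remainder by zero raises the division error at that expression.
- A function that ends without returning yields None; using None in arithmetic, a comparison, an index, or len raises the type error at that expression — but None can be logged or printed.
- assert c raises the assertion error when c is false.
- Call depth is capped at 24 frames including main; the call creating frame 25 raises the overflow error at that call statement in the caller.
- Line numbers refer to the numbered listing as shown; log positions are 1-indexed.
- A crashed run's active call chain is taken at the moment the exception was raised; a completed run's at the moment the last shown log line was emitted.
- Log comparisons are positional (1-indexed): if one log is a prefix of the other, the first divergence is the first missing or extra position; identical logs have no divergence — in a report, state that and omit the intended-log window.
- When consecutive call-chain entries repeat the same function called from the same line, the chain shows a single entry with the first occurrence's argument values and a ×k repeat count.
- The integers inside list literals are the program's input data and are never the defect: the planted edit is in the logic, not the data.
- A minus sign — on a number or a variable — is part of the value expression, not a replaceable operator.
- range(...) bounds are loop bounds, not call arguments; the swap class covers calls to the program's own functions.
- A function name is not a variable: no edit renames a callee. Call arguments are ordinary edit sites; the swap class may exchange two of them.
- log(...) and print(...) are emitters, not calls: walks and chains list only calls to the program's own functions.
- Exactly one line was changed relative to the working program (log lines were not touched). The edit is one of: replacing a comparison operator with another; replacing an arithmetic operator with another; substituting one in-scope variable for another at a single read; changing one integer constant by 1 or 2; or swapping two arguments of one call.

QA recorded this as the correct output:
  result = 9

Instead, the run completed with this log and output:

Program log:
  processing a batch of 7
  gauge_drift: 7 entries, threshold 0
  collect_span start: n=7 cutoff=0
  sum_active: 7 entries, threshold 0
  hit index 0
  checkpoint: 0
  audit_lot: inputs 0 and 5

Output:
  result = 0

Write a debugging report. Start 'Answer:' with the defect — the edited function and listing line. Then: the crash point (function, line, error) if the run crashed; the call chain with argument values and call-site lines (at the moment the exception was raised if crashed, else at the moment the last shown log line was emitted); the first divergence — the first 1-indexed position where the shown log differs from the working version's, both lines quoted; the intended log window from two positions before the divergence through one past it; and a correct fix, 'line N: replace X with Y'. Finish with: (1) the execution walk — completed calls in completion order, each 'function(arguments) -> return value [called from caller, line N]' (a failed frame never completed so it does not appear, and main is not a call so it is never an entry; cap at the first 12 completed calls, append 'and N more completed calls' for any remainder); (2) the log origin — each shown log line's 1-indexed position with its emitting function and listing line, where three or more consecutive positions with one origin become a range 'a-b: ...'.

Answer: the defect is in main at line 41.
Core observation: Log streams are identical — the defect surfaces only in the printed output.
Call chain: main -> audit_lot(0, 5) (called at line 40).
First divergence: none (the log streams are identical).
Execution walk:
  sum_active([0, -2, -4, 0, 7, 4, 7], 0) -> 0  [called from collect_span, line 9]
  collect_span([0, -2, -4, 0, 7, 4, 7], 0) -> 0  [called from gauge_drift, line 21]
  update_gauge(0, 4) -> 0  [called from gauge_drift, line 23]
  gauge_drift([0, -2, -4, 0, 7, 4, 7], 0) -> 0  [called from main, line 38]
  audit_lot(0, 5) -> 9  [called from main, line 40]
Log line origins:
  1: from main, line 37
  2: from gauge_drift, line 20
  3: from collect_span, line 8
  4: from sum_active, line 2
  5: from collect_span, line 10
  6: from main, line 39
  7: from audit_lot, line 26
A correct fix: line 41: replace `step` with `seed_v`.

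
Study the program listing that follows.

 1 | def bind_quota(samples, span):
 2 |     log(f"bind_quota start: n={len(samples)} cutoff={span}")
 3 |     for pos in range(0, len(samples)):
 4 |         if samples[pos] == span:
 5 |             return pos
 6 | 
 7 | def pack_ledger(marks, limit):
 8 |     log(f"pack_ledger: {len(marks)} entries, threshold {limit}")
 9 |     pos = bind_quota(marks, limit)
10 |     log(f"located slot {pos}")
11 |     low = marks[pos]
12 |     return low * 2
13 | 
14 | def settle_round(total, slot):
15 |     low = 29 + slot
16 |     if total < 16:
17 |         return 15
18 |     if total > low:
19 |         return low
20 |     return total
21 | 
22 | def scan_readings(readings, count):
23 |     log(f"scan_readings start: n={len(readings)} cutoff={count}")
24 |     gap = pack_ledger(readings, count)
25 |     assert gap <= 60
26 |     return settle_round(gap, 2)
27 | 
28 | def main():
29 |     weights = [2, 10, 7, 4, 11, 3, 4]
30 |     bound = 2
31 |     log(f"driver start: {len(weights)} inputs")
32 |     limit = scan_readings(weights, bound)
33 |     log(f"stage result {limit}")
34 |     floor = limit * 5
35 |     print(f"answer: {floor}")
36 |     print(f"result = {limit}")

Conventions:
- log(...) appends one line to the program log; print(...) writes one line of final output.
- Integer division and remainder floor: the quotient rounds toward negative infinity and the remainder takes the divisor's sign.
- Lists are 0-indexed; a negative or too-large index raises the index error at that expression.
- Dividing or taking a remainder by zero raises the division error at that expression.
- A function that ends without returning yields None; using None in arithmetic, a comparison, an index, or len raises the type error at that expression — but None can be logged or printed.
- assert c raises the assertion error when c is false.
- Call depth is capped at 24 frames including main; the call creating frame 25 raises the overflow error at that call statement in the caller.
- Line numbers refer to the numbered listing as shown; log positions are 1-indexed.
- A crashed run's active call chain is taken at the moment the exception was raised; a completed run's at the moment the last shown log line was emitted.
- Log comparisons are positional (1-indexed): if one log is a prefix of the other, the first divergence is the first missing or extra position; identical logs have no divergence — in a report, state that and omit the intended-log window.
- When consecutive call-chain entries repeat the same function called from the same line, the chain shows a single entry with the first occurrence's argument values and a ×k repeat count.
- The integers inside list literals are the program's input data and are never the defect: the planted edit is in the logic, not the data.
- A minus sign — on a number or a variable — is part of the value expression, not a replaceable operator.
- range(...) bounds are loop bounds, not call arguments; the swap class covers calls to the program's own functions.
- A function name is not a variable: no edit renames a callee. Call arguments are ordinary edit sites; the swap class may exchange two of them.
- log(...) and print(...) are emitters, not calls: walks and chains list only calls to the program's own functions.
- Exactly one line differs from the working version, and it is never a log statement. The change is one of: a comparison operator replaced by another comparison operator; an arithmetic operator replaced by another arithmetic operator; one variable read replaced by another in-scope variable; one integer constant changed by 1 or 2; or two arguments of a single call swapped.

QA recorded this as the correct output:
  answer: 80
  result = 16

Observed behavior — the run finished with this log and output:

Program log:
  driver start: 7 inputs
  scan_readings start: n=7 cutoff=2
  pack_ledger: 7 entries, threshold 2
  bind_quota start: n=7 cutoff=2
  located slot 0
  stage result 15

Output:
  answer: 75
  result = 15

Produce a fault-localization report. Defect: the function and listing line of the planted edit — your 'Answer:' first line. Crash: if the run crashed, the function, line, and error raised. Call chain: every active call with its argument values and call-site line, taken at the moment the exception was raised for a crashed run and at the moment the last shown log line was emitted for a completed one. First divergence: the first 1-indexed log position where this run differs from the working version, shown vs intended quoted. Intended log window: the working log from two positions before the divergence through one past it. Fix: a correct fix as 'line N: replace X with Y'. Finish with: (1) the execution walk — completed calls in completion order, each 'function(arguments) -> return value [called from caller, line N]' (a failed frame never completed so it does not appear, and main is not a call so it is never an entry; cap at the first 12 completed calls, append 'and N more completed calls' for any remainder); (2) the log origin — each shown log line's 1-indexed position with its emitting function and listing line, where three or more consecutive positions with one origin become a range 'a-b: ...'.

Answer: the defect is in settle_round at line 17.
Key observation: The earliest visible damage is log position 6 — 'stage result 15' rather than the intended 'stage result 16'.
Call chain: main.
First divergence: at position 6 the run shows 'stage result 15' where the working version logs 'stage result 16'.
Intended log window:
  4: bind_quota start: n=7 cutoff=2
  5: located slot 0
  6: stage result 16
Execution walk:
  bind_quota([2, 10, 7, 4, 11, 3, 4], 2) -> 0  [called from pack_ledger, line 9]
  pack_ledger([2, 10, 7, 4, 11, 3, 4], 2) -> 4  [called from scan_readings, line 24]
  settle_round(4, 2) -> 15  [called from scan_readings, line 26]
  scan_readings([2, 10, 7, 4, 11, 3, 4], 2) -> 15  [called from main, line 32]
Log origins:
  1: logged in main at line 31
  2: logged in scan_readings at line 23
  3: logged in pack_ledger at line 8
  4: logged in bind_quota at line 2
  5: logged in pack_ledger at line 10
  6: logged in main at line 33
A correct fix: line 17: replace `15` with `16`.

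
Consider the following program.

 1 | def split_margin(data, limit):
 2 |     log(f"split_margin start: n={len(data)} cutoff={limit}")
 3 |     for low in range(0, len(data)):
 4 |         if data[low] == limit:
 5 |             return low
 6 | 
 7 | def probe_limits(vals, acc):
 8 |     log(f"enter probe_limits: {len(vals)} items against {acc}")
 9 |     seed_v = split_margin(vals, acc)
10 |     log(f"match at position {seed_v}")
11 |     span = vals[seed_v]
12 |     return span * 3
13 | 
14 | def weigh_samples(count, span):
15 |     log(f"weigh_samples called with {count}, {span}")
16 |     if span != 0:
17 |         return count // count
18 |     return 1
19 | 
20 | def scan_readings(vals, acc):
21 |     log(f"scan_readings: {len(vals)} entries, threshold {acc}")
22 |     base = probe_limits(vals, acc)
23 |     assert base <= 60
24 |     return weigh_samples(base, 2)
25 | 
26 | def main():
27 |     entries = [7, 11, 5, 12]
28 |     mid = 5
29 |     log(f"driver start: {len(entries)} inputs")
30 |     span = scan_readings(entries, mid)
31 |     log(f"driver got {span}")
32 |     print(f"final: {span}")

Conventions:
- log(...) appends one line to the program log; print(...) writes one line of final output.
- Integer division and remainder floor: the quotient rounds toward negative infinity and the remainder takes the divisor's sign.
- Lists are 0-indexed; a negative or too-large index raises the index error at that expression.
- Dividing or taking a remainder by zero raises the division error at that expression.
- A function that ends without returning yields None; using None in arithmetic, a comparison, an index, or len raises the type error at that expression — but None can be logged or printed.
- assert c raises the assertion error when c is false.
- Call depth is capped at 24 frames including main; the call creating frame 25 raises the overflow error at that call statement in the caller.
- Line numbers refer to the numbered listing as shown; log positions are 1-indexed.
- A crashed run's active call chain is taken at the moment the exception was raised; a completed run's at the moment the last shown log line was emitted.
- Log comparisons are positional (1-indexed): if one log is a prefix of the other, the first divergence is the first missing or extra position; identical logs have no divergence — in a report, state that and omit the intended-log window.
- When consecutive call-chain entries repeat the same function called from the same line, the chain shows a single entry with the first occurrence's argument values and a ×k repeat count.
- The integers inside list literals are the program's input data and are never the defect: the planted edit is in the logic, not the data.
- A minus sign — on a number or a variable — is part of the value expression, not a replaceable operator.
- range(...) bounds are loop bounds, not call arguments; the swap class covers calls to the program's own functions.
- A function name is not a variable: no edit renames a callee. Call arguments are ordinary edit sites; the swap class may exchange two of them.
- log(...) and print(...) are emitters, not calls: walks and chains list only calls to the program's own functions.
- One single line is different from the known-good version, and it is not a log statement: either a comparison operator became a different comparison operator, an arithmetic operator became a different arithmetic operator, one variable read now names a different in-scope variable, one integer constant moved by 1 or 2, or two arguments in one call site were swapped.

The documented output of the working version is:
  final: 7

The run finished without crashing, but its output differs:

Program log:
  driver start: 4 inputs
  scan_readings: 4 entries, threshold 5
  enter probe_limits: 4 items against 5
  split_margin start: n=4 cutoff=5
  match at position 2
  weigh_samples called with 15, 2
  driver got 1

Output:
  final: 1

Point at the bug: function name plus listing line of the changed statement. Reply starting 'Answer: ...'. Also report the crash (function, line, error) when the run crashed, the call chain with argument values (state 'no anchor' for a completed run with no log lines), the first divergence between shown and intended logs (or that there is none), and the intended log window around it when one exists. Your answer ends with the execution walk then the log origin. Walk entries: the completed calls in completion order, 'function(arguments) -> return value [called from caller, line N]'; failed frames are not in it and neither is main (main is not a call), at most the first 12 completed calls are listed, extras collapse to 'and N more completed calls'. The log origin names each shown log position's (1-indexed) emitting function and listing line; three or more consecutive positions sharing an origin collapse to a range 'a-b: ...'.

Answer: the defect is in weigh_samples at line 17.
Core observation: Position 7 is the first bad log line: 'driver got 1' should read 'driver got 7'.
Call chain: main.
First divergence: position 7; shown 'driver got 1' vs intended 'driver got 7'.
Intended log window:
  5: match at position 2
  6: weigh_samples called with 15, 2
  7: driver got 7
Execution walk:
  split_margin([7, 11, 5, 12], 5) -> 2  [called from probe_limits, line 9]
  probe_limits([7, 11, 5, 12], 5) -> 15  [called from scan_readings, line 22]
  weigh_samples(15, 2) -> 1  [called from scan_readings, line 24]
  scan_readings([7, 11, 5, 12], 5) -> 1  [called from main, line 30]
Log origins:
  1: emitted by main (line 29)
  2: emitted by scan_readings (line 21)
  3: emitted by probe_limits (line 8)
  4: emitted by split_margin (line 2)
  5: emitted by probe_limits (line 10)
  6: emitted by weigh_samples (line 15)
  7: emitted by main (line 31)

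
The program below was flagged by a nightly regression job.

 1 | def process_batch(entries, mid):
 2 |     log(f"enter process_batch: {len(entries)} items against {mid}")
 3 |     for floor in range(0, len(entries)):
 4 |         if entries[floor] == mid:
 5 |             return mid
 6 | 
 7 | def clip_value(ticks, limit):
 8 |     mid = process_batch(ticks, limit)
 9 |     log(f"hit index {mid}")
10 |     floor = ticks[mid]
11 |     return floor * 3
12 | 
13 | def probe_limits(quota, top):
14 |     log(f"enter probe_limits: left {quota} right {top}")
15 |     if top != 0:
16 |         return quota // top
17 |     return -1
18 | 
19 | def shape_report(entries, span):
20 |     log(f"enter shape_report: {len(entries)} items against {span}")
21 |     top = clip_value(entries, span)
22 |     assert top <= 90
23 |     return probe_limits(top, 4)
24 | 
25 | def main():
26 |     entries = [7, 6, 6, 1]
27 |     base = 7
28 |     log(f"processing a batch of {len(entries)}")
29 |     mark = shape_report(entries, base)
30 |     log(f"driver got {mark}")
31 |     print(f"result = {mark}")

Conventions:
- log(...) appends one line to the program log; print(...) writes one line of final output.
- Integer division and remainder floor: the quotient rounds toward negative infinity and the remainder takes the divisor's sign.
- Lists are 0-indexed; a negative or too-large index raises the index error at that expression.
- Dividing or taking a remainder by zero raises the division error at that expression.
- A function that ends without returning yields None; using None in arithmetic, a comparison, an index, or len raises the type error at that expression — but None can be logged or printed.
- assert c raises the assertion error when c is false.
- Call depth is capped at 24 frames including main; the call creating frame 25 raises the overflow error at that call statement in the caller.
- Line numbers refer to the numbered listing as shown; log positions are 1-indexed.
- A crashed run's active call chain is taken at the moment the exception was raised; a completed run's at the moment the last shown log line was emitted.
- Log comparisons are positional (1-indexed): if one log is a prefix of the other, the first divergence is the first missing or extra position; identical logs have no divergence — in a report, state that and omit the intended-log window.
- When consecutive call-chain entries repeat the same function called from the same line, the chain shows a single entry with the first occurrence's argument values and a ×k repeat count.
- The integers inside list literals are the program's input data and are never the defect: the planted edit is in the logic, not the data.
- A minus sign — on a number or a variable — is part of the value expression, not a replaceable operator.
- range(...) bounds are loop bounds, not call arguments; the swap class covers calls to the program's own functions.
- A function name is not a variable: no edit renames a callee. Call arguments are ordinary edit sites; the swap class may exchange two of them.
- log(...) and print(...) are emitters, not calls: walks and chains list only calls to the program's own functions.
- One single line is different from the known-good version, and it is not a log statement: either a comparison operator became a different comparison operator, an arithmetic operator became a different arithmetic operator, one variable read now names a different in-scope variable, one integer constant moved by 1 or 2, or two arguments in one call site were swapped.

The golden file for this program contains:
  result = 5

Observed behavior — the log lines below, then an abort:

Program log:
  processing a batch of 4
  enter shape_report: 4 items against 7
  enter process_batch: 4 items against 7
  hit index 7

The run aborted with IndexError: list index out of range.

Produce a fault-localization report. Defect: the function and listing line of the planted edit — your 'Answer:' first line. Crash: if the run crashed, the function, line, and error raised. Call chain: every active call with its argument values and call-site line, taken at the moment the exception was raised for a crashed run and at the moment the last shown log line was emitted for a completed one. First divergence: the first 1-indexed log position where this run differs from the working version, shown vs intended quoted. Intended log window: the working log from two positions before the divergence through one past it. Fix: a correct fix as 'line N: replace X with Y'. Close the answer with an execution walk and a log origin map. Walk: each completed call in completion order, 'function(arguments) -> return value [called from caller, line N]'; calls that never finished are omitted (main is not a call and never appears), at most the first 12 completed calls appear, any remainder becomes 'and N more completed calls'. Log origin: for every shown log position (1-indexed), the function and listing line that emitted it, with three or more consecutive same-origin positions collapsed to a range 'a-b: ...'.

Answer: the defect is in process_batch at line 5.
Key fact: The earliest visible damage is log position 4 — 'hit index 7' rather than the intended 'hit index 0'.
Crash: clip_value, line 10, IndexError.
Call chain: main -> shape_report([7, 6, 6, 1], 7) (called at line 29) -> clip_value([7, 6, 6, 1], 7) (called at line 21).
First divergence: position 4 — shown 'hit index 7', intended 'hit index 0'.
Intended log window:
  2: enter shape_report: 4 items against 7
  3: enter process_batch: 4 items against 7
  4: hit index 0
  5: enter probe_limits: left 21 right 4
Execution walk:
  process_batch([7, 6, 6, 1], 7) -> 7  [called from clip_value, line 8]
Log origins:
  1: emitted by main (line 28)
  2: emitted by shape_report (line 20)
  3: emitted by process_batch (line 2)
  4: emitted by clip_value (line 9)
A correct fix: line 5: replace `mid` with `floor`.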